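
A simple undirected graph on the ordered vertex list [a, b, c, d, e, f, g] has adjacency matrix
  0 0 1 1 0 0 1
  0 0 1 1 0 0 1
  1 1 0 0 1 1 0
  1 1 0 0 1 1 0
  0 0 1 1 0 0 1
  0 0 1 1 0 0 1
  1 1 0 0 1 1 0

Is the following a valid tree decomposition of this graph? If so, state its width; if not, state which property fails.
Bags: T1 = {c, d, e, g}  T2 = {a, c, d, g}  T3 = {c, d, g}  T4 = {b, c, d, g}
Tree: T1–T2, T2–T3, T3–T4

A tree decomposition must satisfy three properties: every vertex lies in some bag; for every edge, both endpoints lie together in some bag; and for every vertex, the bags containing it form a connected subtree. Here vertex f appears in no bag, so the decomposition is invalid.

No — vertex f appears in no bag.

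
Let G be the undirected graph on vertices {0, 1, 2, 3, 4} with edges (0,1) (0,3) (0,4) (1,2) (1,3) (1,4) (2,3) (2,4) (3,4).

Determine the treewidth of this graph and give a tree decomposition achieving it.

Treewidth 3.
One such decomposition:
Bags: B1 = {0, 1, 3, 4}  B2 = {1, 2, 3, 4}
Tree: B1–B2

Each bag holds 4 vertices, so the decomposition has width 3, which upper-bounds the treewidth. Conversely, {0, 1, 3, 4} is a clique of size 4, and the vertices of any clique must share a bag in every tree decomposition; so some bag has ≥ 4 vertices and tw(G) ≥ 3. Hence tw(G) = 3 exactly.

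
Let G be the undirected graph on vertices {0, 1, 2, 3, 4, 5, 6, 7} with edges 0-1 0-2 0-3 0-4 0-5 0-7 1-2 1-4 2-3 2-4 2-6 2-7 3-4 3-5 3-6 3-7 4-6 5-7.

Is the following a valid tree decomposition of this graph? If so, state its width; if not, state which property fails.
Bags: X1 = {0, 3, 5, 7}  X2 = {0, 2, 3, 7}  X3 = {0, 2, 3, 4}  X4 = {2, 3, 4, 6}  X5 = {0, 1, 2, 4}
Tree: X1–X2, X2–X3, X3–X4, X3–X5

Yes; width 3.

Every vertex of G appears in some bag (union = {0, 1, 2, 3, 4, 5, 6, 7}); every edge is covered by a bag; and for each vertex v the set of bags containing v is connected in the bag tree. The decomposition is therefore valid. The largest bag has 4 vertices, so the width is 3.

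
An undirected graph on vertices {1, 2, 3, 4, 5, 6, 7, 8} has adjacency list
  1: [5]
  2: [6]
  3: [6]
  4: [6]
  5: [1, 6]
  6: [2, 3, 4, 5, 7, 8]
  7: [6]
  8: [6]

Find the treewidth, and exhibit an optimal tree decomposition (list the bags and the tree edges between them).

Treewidth 1.
One optimal decomposition is:
Bags: B1 = {6, 7}  B2 = {2, 6}  B3 = {4, 6}  B4 = {5, 6}  B5 = {3, 6}  B6 = {1, 5}  B7 = {6, 8}
Tree: B1–B2, B1–B3, B1–B4, B3–B5, B4–B6, B4–B7

Every bag has size at most 2, so the width is 2 − 1 = 1 and tw(G) ≤ 1. Since G has at least one edge (e.g. 6–7), it is not an edgeless graph, so tw(G) ≥ 1. Hence tw(G) = 1 exactly.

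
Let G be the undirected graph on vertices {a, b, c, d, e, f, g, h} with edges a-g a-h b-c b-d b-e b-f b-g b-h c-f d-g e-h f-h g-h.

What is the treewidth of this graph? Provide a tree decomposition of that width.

Each bag holds 3 vertices, so the decomposition has width 2, which upper-bounds the treewidth. For the lower bound, the 3 vertices {a, g, h} are pairwise adjacent, and any tree decomposition puts a clique entirely inside one bag — forcing width ≥ 2. Hence tw(G) = 2 exactly.

Treewidth 2.
One optimal decomposition is:
Bags: B1 = {b, c, f}  B2 = {b, f, h}  B3 = {b, g, h}  B4 = {a, g, h}  B5 = {b, d, g}  B6 = {b, e, h}
Tree: B1–B2, B2–B3, B3–B4, B3–B5, B3–B6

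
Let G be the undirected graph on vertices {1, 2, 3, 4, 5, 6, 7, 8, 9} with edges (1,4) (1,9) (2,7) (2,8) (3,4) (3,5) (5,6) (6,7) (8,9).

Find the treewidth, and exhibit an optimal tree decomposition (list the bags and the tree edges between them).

Every bag has size at most 3, so the width is 3 − 1 = 2 and tw(G) ≤ 2. For the lower bound, G contains the cycle 7–2–8–9–1–4–3–5–6–7, so G is not a forest; only forests have treewidth ≤ 1, hence tw(G) ≥ 2. The upper and lower bounds meet at 2, so that is the treewidth.

Treewidth 2.
One optimal decomposition is:
Bags: B1 = {2, 7, 8}  B2 = {7, 8, 9}  B3 = {1, 7, 9}  B4 = {1, 4, 7}  B5 = {3, 4, 7}  B6 = {3, 5, 7}  B7 = {5, 6, 7}
Tree: B1–B2, B2–B3, B3–B4, B4–B5, B5–B6, B6–B7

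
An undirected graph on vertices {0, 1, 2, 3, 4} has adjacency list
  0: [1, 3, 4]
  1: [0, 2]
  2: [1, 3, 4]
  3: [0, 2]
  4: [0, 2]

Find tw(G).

A width-2 tree decomposition is:
Bags: B1 = {0, 2, 4}  B2 = {0, 2, 3}  B3 = {0, 1, 2}
Tree: B1–B2, B2–B3
Every bag has size at most 3, so the width is 3 − 1 = 2 and tw(G) ≤ 2. The edges 0–4–2–3–0 form a cycle, so G is not a tree and its treewidth is at least 2. Therefore the treewidth is 2.

2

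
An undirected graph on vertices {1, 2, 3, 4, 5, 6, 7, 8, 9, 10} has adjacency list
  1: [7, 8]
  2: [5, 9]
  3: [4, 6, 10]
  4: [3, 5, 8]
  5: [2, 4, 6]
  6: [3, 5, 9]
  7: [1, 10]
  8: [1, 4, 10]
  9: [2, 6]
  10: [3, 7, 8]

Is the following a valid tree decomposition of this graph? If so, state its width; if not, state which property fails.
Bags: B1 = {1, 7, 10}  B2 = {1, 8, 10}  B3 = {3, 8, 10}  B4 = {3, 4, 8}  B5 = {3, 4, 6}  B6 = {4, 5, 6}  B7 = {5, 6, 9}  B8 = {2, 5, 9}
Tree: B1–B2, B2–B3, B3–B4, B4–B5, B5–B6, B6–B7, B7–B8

Every vertex of G appears in some bag (union = {1, 2, 3, 4, 5, 6, 7, 8, 9, 10}); every edge is covered by a bag; and for each vertex v the set of bags containing v is connected in the bag tree. The decomposition is therefore valid. The largest bag has 3 vertices, so the width is 2.

Yes; width 2.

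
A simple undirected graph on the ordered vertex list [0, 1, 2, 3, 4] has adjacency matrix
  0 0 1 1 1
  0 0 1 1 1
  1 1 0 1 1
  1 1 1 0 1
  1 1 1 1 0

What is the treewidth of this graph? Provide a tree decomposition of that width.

Treewidth 3.
Bags: B1 = {1, 2, 3, 4}  B2 = {0, 2, 3, 4}
Tree: B1–B2

Every bag has size at most 4, so the width is 4 − 1 = 3 and tw(G) ≤ 3. Conversely, {0, 2, 3, 4} is a clique of size 4, and the vertices of any clique must share a bag in every tree decomposition; so some bag has ≥ 4 vertices and tw(G) ≥ 3. The upper and lower bounds meet at 3, so that is the treewidth.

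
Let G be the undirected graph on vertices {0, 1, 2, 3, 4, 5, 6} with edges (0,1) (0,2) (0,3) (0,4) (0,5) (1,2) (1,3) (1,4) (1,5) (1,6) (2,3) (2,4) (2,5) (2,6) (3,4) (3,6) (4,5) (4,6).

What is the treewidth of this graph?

4

A width-4 tree decomposition is:
Bags: B1 = {1, 2, 3, 4, 6}  B2 = {0, 1, 2, 3, 4}  B3 = {0, 1, 2, 4, 5}
Tree: B1–B2, B2–B3
The largest bag has 5 vertices, giving width 4; this decomposition certifies tw(G) ≤ 4. On the other hand G contains the 5-clique {0, 1, 2, 3, 4}. A clique must lie in a single bag of any decomposition, so no decomposition can have width below 4. Combining the bounds, tw(G) = 4.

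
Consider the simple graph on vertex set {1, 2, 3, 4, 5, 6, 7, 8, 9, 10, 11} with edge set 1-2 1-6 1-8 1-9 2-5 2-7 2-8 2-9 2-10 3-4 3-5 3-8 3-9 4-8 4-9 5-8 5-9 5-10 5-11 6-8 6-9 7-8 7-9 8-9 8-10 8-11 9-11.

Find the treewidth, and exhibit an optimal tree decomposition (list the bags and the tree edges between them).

Each bag holds 4 vertices, so the decomposition has width 3, which upper-bounds the treewidth. On the other hand G contains the 4-clique {1, 2, 8, 9}. A clique must lie in a single bag of any decomposition, so no decomposition can have width below 3. Combining the bounds, tw(G) = 3.

Treewidth 3.
One optimal decomposition is:
Bags: B1 = {2, 7, 8, 9}  B2 = {2, 5, 8, 9}  B3 = {2, 5, 8, 10}  B4 = {3, 5, 8, 9}  B5 = {5, 8, 9, 11}  B6 = {3, 4, 8, 9}  B7 = {1, 2, 8, 9}  B8 = {1, 6, 8, 9}
Tree: B1–B2, B2–B3, B2–B4, B2–B5, B4–B6, B1–B7, B7–B8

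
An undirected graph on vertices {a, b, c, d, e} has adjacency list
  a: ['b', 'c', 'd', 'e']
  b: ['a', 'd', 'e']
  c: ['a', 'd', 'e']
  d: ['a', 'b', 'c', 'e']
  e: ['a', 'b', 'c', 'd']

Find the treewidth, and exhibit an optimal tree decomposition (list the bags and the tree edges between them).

Treewidth 3.
One optimal decomposition is:
Bags: B1 = {a, b, d, e}  B2 = {a, c, d, e}
Tree: B1–B2

Each bag holds 4 vertices, so the decomposition has width 3, which upper-bounds the treewidth. For the lower bound, the 4 vertices {a, c, d, e} are pairwise adjacent, and any tree decomposition puts a clique entirely inside one bag — forcing width ≥ 3. Hence tw(G) = 3 exactly.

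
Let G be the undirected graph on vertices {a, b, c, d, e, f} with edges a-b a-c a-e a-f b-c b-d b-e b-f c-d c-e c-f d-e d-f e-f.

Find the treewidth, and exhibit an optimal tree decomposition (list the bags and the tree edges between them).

Treewidth 4.
One such decomposition:
Bags: B1 = {b, c, d, e, f}  B2 = {a, b, c, e, f}
Tree: B1–B2

The largest bag has 5 vertices, giving width 4; this decomposition certifies tw(G) ≤ 4. For the lower bound, the 5 vertices {b, c, d, e, f} are pairwise adjacent, and any tree decomposition puts a clique entirely inside one bag — forcing width ≥ 4. The upper and lower bounds meet at 4, so that is the treewidth.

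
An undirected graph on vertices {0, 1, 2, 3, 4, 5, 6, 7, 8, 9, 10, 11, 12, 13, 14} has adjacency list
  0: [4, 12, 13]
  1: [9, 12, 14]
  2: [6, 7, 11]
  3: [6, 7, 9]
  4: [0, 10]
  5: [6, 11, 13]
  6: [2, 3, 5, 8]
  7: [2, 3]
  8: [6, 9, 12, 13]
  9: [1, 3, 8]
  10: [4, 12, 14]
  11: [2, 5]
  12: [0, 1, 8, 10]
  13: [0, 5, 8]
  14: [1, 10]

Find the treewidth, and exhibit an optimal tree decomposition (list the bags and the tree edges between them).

Each bag holds 4 vertices, so the decomposition has width 3, which upper-bounds the treewidth. For the lower bound: the 4 vertex sets {4,10,14}, {1}, {12}, {0,8,9,13} are disjoint, each induces a connected subgraph, and every pair is joined by at least one edge of G. Contracting each set to a single vertex therefore yields K_{4} as a minor, and since treewidth is minor-monotone, tw(G) ≥ tw(K_{4}) = 3. Therefore the treewidth is 3.

Treewidth 3.
One optimal decomposition is:
Bags: B1 = {1, 4, 10, 14}  B2 = {1, 4, 10, 12}  B3 = {0, 1, 4, 12}  B4 = {0, 1, 9, 12}  B5 = {0, 8, 9, 12}  B6 = {0, 8, 9, 13}  B7 = {3, 8, 9, 13}  B8 = {3, 6, 8, 13}  B9 = {3, 5, 6, 13}  B10 = {3, 5, 6, 7}  B11 = {2, 5, 6, 7}  B12 = {2, 5, 7, 11}
Tree: B1–B2, B2–B3, B3–B4, B4–B5, B5–B6, B6–B7, B7–B8, B8–B9, B9–B10, B10–B11, B11–B12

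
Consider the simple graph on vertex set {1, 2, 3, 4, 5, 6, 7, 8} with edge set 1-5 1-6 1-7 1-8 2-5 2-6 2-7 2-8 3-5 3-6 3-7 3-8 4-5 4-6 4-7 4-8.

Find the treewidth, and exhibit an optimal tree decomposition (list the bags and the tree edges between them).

The largest bag has 5 vertices, giving width 4; this decomposition certifies tw(G) ≤ 4. For the lower bound: the 5 vertex sets {1,5}, {4,6}, {3,8}, {2}, {7} are disjoint, each induces a connected subgraph, and every pair is joined by at least one edge of G. Contracting each set to a single vertex therefore yields K_{5} as a minor, and since treewidth is minor-monotone, tw(G) ≥ tw(K_{5}) = 4. Combining the bounds, tw(G) = 4.

Treewidth 4.
One such decomposition:
Bags: B1 = {1, 2, 3, 4, 5}  B2 = {1, 2, 3, 4, 6}  B3 = {1, 2, 3, 4, 8}  B4 = {1, 2, 3, 4, 7}
Tree: B1–B2, B2–B3, B3–B4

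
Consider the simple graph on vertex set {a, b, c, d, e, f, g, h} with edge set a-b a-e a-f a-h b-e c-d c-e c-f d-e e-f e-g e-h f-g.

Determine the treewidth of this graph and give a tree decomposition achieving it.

Treewidth 2.
One such decomposition:
Bags: B1 = {a, e, f}  B2 = {c, e, f}  B3 = {a, e, h}  B4 = {e, f, g}  B5 = {a, b, e}  B6 = {c, d, e}
Tree: B1–B2, B1–B3, B2–B4, B1–B5, B2–B6

Each bag holds 3 vertices, so the decomposition has width 2, which upper-bounds the treewidth. For the lower bound, the 3 vertices {c, d, e} are pairwise adjacent, and any tree decomposition puts a clique entirely inside one bag — forcing width ≥ 2. Therefore the treewidth is 2.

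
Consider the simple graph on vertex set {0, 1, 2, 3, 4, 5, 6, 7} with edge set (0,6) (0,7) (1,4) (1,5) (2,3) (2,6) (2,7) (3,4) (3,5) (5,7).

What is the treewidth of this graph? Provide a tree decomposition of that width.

Treewidth 2.
Bags: B1 = {1, 3, 4}  B2 = {1, 3, 5}  B3 = {2, 3, 5}  B4 = {2, 5, 7}  B5 = {2, 6, 7}  B6 = {0, 6, 7}
Tree: B1–B2, B2–B3, B3–B4, B4–B5, B5–B6

Each bag holds 3 vertices, so the decomposition has width 2, which upper-bounds the treewidth. The edges 4–1–5–3–4 form a cycle, so G is not a tree and its treewidth is at least 2. Hence tw(G) = 2 exactly.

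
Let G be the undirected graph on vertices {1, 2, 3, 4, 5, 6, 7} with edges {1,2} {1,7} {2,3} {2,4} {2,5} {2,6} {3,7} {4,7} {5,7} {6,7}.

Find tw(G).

A width-2 tree decomposition is:
Bags: B1 = {1, 2, 7}  B2 = {2, 5, 7}  B3 = {2, 3, 7}  B4 = {2, 4, 7}  B5 = {2, 6, 7}
Tree: B1–B2, B2–B3, B3–B4, B4–B5
Every bag has size at most 3, so the width is 3 − 1 = 2 and tw(G) ≤ 2. Since 7–1–2–5–7 is a cycle in G, G is not acyclic. Forests are exactly the graphs of treewidth ≤ 1, so tw(G) ≥ 2. Therefore the treewidth is 2.

2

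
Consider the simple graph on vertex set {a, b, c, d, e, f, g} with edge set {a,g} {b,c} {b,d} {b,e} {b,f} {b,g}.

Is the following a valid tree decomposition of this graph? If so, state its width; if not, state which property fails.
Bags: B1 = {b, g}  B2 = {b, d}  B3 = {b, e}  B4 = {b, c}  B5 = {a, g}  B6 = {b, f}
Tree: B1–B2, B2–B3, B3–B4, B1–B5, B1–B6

Yes; width 1.

Vertex coverage: the bags together contain {a, b, c, d, e, f, g}, the full vertex set. Edge coverage: each edge of G has both endpoints in at least one bag. Running intersection: for every vertex, the bags containing it form a connected subtree. All three properties hold, so this is a valid tree decomposition of width max|bag| − 1 = 1, and hence tw(G) ≤ 1.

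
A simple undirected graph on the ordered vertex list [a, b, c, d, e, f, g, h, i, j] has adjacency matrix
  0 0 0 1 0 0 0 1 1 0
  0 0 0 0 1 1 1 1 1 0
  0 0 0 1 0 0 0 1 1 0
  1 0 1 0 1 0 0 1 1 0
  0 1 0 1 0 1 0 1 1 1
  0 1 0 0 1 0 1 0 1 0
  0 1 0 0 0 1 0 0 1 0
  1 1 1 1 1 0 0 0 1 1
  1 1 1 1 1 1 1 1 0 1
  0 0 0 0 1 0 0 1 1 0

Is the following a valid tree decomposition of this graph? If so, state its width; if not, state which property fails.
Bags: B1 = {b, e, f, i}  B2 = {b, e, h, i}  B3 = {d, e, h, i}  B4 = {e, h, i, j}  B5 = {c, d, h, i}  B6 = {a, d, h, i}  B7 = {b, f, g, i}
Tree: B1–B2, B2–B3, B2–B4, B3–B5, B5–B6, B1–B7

Vertex coverage: the bags together contain {a, b, c, d, e, f, g, h, i, j}, the full vertex set. Edge coverage: each edge of G has both endpoints in at least one bag. Running intersection: for every vertex, the bags containing it form a connected subtree. All three properties hold, so this is a valid tree decomposition of width max|bag| − 1 = 3, and hence tw(G) ≤ 3.

Yes; width 3.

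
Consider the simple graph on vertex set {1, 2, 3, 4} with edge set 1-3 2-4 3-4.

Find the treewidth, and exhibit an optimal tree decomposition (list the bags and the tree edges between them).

Each bag holds 2 vertices, so the decomposition has width 1, which upper-bounds the treewidth. Any graph with an edge has treewidth ≥ 1, and G has the edge 3–4. Hence tw(G) = 1 exactly.

Treewidth 1.
Bags: B1 = {3, 4}  B2 = {2, 4}  B3 = {1, 3}
Tree: B1–B2, B1–B3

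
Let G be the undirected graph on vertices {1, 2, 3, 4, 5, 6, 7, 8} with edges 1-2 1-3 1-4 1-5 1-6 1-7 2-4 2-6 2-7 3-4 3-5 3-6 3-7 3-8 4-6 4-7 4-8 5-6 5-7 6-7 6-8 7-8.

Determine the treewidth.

A width-4 tree decomposition is:
Bags: B1 = {3, 4, 6, 7, 8}  B2 = {1, 3, 4, 6, 7}  B3 = {1, 3, 5, 6, 7}  B4 = {1, 2, 4, 6, 7}
Tree: B1–B2, B2–B3, B2–B4
Every bag has size at most 5, so the width is 5 − 1 = 4 and tw(G) ≤ 4. Conversely, {3, 4, 6, 7, 8} is a clique of size 5, and the vertices of any clique must share a bag in every tree decomposition; so some bag has ≥ 5 vertices and tw(G) ≥ 4. Combining the bounds, tw(G) = 4.

4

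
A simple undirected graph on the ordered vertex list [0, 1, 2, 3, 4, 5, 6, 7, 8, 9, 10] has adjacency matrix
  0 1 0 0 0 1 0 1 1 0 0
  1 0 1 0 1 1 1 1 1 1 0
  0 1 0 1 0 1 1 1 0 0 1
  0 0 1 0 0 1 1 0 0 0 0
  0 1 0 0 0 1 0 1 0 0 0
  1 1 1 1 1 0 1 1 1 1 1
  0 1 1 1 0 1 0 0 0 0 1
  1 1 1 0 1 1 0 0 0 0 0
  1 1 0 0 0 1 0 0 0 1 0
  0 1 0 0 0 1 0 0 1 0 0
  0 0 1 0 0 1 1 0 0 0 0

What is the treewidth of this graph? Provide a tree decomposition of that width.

Treewidth 3.
One optimal decomposition is:
Bags: B1 = {0, 1, 5, 8}  B2 = {0, 1, 5, 7}  B3 = {1, 4, 5, 7}  B4 = {1, 2, 5, 7}  B5 = {1, 2, 5, 6}  B6 = {1, 5, 8, 9}  B7 = {2, 3, 5, 6}  B8 = {2, 5, 6, 10}
Tree: B1–B2, B2–B3, B2–B4, B4–B5, B1–B6, B5–B7, B5–B8

Each bag holds 4 vertices, so the decomposition has width 3, which upper-bounds the treewidth. Conversely, {0, 1, 5, 8} is a clique of size 4, and the vertices of any clique must share a bag in every tree decomposition; so some bag has ≥ 4 vertices and tw(G) ≥ 3. The upper and lower bounds meet at 3, so that is the treewidth.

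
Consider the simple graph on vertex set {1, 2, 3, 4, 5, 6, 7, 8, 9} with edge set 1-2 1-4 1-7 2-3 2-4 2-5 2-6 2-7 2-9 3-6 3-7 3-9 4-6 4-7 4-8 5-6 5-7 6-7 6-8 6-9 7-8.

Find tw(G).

3

A width-3 tree decomposition is:
Bags: B1 = {2, 3, 6, 7}  B2 = {2, 5, 6, 7}  B3 = {2, 4, 6, 7}  B4 = {2, 3, 6, 9}  B5 = {1, 2, 4, 7}  B6 = {4, 6, 7, 8}
Tree: B1–B2, B1–B3, B1–B4, B3–B5, B3–B6
Every bag has size at most 4, so the width is 4 − 1 = 3 and tw(G) ≤ 3. On the other hand G contains the 4-clique {4, 6, 7, 8}. A clique must lie in a single bag of any decomposition, so no decomposition can have width below 3. Therefore the treewidth is 3.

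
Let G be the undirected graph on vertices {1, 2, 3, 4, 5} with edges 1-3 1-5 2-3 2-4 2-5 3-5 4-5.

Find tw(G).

2

A width-2 tree decomposition is:
Bags: B1 = {2, 4, 5}  B2 = {2, 3, 5}  B3 = {1, 3, 5}
Tree: B1–B2, B2–B3
Each bag holds 3 vertices, so the decomposition has width 2, which upper-bounds the treewidth. Conversely, {1, 3, 5} is a clique of size 3, and the vertices of any clique must share a bag in every tree decomposition; so some bag has ≥ 3 vertices and tw(G) ≥ 2. The upper and lower bounds meet at 2, so that is the treewidth.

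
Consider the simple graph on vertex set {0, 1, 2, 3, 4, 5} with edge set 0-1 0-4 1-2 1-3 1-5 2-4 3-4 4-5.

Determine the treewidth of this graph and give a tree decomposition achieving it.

Each bag holds 3 vertices, so the decomposition has width 2, which upper-bounds the treewidth. For the lower bound, G contains the cycle 0–1–3–4–0, so G is not a forest; only forests have treewidth ≤ 1, hence tw(G) ≥ 2. Hence tw(G) = 2 exactly.

Treewidth 2.
One such decomposition:
Bags: B1 = {0, 1, 4}  B2 = {1, 3, 4}  B3 = {1, 2, 4}  B4 = {1, 4, 5}
Tree: B1–B2, B2–B3, B3–B4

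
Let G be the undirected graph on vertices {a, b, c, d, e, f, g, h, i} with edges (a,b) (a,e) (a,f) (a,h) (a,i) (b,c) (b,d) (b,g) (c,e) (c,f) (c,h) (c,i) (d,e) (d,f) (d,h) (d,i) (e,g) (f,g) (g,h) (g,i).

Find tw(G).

4

A width-4 tree decomposition is:
Bags: B1 = {a, c, d, g, h}  B2 = {a, c, d, f, g}  B3 = {a, b, c, d, g}  B4 = {a, c, d, g, i}  B5 = {a, c, d, e, g}
Tree: B1–B2, B2–B3, B3–B4, B4–B5
Each bag holds 5 vertices, so the decomposition has width 4, which upper-bounds the treewidth. For the lower bound: the 5 vertex sets {a,h}, {c,f}, {b,g}, {d}, {i} are disjoint, each induces a connected subgraph, and every pair is joined by at least one edge of G. Contracting each set to a single vertex therefore yields K_{5} as a minor, and since treewidth is minor-monotone, tw(G) ≥ tw(K_{5}) = 4. The upper and lower bounds meet at 4, so that is the treewidth.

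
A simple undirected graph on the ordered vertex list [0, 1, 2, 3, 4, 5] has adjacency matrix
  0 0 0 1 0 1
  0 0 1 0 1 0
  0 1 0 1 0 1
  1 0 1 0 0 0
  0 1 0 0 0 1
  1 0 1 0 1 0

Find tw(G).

2

A width-2 tree decomposition is:
Bags: B1 = {0, 2, 3}  B2 = {0, 2, 5}  B3 = {1, 2, 5}  B4 = {1, 4, 5}
Tree: B1–B2, B2–B3, B3–B4
Every bag has size at most 3, so the width is 3 − 1 = 2 and tw(G) ≤ 2. Since 3–0–5–2–3 is a cycle in G, G is not acyclic. Forests are exactly the graphs of treewidth ≤ 1, so tw(G) ≥ 2. Therefore the treewidth is 2.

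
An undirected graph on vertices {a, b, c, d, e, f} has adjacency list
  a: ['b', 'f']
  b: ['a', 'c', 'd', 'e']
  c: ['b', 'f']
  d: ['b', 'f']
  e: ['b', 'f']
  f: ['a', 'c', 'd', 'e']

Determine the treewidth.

2

A width-2 tree decomposition is:
Bags: B1 = {a, b, f}  B2 = {b, e, f}  B3 = {b, d, f}  B4 = {b, c, f}
Tree: B1–B2, B2–B3, B3–B4
Every bag has size at most 3, so the width is 3 − 1 = 2 and tw(G) ≤ 2. The edges a–f–e–b–a form a cycle, so G is not a tree and its treewidth is at least 2. Hence tw(G) = 2 exactly.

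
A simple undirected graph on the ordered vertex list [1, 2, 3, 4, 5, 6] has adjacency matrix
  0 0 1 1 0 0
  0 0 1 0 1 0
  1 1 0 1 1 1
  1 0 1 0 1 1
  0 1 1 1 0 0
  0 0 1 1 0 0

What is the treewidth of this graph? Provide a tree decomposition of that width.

Each bag holds 3 vertices, so the decomposition has width 2, which upper-bounds the treewidth. For the lower bound, the 3 vertices {2, 3, 5} are pairwise adjacent, and any tree decomposition puts a clique entirely inside one bag — forcing width ≥ 2. Therefore the treewidth is 2.

Treewidth 2.
Bags: B1 = {1, 3, 4}  B2 = {3, 4, 5}  B3 = {2, 3, 5}  B4 = {3, 4, 6}
Tree: B1–B2, B2–B3, B2–B4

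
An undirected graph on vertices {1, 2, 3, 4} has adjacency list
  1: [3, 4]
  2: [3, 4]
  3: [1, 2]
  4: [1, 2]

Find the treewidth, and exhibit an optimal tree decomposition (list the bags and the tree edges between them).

Treewidth 2.
One optimal decomposition is:
Bags: B1 = {2, 3, 4}  B2 = {1, 3, 4}
Tree: B1–B2

Each bag holds 3 vertices, so the decomposition has width 2, which upper-bounds the treewidth. For the lower bound, G contains the cycle 4–2–3–1–4, so G is not a forest; only forests have treewidth ≤ 1, hence tw(G) ≥ 2. Therefore the treewidth is 2.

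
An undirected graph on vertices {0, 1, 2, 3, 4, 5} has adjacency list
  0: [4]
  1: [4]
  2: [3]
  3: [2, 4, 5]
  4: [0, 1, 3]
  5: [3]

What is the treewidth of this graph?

1

A width-1 tree decomposition is:
Bags: B1 = {3, 4}  B2 = {2, 3}  B3 = {0, 4}  B4 = {3, 5}  B5 = {1, 4}
Tree: B1–B2, B1–B3, B2–B4, B1–B5
Every bag has size at most 2, so the width is 2 − 1 = 1 and tw(G) ≤ 1. Any graph with an edge has treewidth ≥ 1, and G has the edge 4–3. Therefore the treewidth is 1.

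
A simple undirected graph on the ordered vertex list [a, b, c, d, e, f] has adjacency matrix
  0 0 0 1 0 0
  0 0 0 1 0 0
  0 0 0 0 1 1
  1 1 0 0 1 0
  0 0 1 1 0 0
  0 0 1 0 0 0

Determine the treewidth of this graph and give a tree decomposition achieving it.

Every bag has size at most 2, so the width is 2 − 1 = 1 and tw(G) ≤ 1. Any graph with an edge has treewidth ≥ 1, and G has the edge d–e. The upper and lower bounds meet at 1, so that is the treewidth.

Treewidth 1.
One such decomposition:
Bags: B1 = {d, e}  B2 = {b, d}  B3 = {c, e}  B4 = {c, f}  B5 = {a, d}
Tree: B1–B2, B1–B3, B3–B4, B1–B5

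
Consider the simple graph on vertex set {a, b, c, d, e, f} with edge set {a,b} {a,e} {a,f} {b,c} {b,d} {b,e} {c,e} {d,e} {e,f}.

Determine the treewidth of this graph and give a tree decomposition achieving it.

Treewidth 2.
One such decomposition:
Bags: B1 = {a, e, f}  B2 = {a, b, e}  B3 = {b, d, e}  B4 = {b, c, e}
Tree: B1–B2, B2–B3, B2–B4

Each bag holds 3 vertices, so the decomposition has width 2, which upper-bounds the treewidth. On the other hand G contains the 3-clique {a, e, f}. A clique must lie in a single bag of any decomposition, so no decomposition can have width below 2. Therefore the treewidth is 2.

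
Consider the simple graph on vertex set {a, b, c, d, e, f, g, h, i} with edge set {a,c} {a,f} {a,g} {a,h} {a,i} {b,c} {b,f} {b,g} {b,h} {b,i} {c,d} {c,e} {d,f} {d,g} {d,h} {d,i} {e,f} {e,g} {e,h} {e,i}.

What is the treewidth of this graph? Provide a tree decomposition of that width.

Treewidth 4.
One optimal decomposition is:
Bags: B1 = {a, b, d, e, f}  B2 = {a, b, d, e, g}  B3 = {a, b, d, e, h}  B4 = {a, b, d, e, i}  B5 = {a, b, c, d, e}
Tree: B1–B2, B2–B3, B3–B4, B4–B5

Every bag has size at most 5, so the width is 5 − 1 = 4 and tw(G) ≤ 4. For the lower bound: the 5 vertex sets {d,f}, {b,g}, {e,h}, {a}, {i} are disjoint, each induces a connected subgraph, and every pair is joined by at least one edge of G. Contracting each set to a single vertex therefore yields K_{5} as a minor, and since treewidth is minor-monotone, tw(G) ≥ tw(K_{5}) = 4. The upper and lower bounds meet at 4, so that is the treewidth.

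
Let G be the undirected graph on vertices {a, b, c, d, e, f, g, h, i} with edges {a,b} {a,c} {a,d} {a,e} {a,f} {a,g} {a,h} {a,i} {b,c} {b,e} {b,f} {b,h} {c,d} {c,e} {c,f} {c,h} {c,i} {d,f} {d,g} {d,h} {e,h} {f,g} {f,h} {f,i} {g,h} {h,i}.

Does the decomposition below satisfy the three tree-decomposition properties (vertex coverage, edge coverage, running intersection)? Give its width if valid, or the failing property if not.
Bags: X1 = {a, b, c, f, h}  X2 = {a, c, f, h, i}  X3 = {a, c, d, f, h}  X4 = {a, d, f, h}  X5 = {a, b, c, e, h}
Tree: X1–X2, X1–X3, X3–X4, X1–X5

A tree decomposition must satisfy three properties: every vertex lies in some bag; for every edge, both endpoints lie together in some bag; and for every vertex, the bags containing it form a connected subtree. Here vertex g appears in no bag, so the decomposition is invalid.

No — vertex g appears in no bag.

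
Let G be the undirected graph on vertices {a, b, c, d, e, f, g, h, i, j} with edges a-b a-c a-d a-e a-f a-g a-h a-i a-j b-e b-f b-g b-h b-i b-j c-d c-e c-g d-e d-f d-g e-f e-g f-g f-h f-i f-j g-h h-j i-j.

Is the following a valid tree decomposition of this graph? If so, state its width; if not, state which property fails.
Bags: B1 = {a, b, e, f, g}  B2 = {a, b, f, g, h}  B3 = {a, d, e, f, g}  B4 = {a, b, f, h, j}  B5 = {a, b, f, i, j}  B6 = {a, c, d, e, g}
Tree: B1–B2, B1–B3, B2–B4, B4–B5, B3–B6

Yes; width 4.

Every vertex of G appears in some bag (union = {a, b, c, d, e, f, g, h, i, j}); every edge is covered by a bag; and for each vertex v the set of bags containing v is connected in the bag tree. The decomposition is therefore valid. The largest bag has 5 vertices, so the width is 4.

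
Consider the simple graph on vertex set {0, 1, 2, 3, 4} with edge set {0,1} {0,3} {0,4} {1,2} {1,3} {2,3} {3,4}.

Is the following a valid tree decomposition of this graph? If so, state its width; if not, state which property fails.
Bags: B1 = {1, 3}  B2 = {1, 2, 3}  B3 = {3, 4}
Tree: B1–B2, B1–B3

No — vertex 0 appears in no bag.

A tree decomposition must satisfy three properties: every vertex lies in some bag; for every edge, both endpoints lie together in some bag; and for every vertex, the bags containing it form a connected subtree. Here vertex 0 appears in no bag, so the decomposition is invalid.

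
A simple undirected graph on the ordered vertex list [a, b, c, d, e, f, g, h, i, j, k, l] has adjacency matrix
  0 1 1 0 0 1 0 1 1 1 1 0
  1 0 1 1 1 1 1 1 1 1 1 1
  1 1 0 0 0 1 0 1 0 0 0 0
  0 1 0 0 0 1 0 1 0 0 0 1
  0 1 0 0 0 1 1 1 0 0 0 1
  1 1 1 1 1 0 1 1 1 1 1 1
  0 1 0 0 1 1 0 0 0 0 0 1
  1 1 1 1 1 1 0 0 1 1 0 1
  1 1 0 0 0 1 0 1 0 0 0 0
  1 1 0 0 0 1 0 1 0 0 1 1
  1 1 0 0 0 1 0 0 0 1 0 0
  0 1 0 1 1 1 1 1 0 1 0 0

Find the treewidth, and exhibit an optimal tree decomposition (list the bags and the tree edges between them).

Treewidth 4.
One such decomposition:
Bags: B1 = {b, d, f, h, l}  B2 = {b, f, h, j, l}  B3 = {a, b, f, h, j}  B4 = {b, e, f, h, l}  B5 = {a, b, f, j, k}  B6 = {b, e, f, g, l}  B7 = {a, b, f, h, i}  B8 = {a, b, c, f, h}
Tree: B1–B2, B2–B3, B1–B4, B3–B5, B4–B6, B3–B7, B3–B8

The largest bag has 5 vertices, giving width 4; this decomposition certifies tw(G) ≤ 4. On the other hand G contains the 5-clique {b, e, f, g, l}. A clique must lie in a single bag of any decomposition, so no decomposition can have width below 4. The upper and lower bounds meet at 4, so that is the treewidth.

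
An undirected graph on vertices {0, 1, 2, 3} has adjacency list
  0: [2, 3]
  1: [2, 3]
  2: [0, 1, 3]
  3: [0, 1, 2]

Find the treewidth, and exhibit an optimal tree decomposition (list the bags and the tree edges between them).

The largest bag has 3 vertices, giving width 2; this decomposition certifies tw(G) ≤ 2. Conversely, {0, 2, 3} is a clique of size 3, and the vertices of any clique must share a bag in every tree decomposition; so some bag has ≥ 3 vertices and tw(G) ≥ 2. The upper and lower bounds meet at 2, so that is the treewidth.

Treewidth 2.
One optimal decomposition is:
Bags: B1 = {0, 2, 3}  B2 = {1, 2, 3}
Tree: B1–B2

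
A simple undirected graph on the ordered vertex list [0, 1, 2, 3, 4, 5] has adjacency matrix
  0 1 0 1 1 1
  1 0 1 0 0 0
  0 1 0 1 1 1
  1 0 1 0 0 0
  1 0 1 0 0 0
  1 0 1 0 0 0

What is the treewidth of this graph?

2

A width-2 tree decomposition is:
Bags: B1 = {0, 2, 3}  B2 = {0, 1, 2}  B3 = {0, 2, 4}  B4 = {0, 2, 5}
Tree: B1–B2, B2–B3, B3–B4
Each bag holds 3 vertices, so the decomposition has width 2, which upper-bounds the treewidth. Since 2–3–0–1–2 is a cycle in G, G is not acyclic. Forests are exactly the graphs of treewidth ≤ 1, so tw(G) ≥ 2. Combining the bounds, tw(G) = 2.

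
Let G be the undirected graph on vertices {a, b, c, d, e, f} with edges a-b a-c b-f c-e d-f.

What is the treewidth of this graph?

A width-1 tree decomposition is:
Bags: B1 = {c, e}  B2 = {a, c}  B3 = {a, b}  B4 = {b, f}  B5 = {d, f}
Tree: B1–B2, B2–B3, B3–B4, B4–B5
Every bag has size at most 2, so the width is 2 − 1 = 1 and tw(G) ≤ 1. G has an edge, so its treewidth is at least 1. Therefore the treewidth is 1.

1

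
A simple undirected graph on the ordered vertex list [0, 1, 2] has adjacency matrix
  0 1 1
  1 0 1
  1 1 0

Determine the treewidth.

2

A width-2 tree decomposition is:
Bags: B1 = {0, 1, 2}
Tree: (single bag)
With just one bag of size 3, the width is 3 − 1 = 2, so tw(G) ≤ 2. On the other hand G contains the 3-clique {0, 1, 2}. A clique must lie in a single bag of any decomposition, so no decomposition can have width below 2. Hence tw(G) = 2 exactly.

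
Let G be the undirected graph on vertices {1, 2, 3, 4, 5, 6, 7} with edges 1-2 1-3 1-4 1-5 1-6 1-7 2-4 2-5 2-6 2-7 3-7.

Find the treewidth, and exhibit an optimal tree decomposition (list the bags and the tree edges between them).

Each bag holds 3 vertices, so the decomposition has width 2, which upper-bounds the treewidth. Conversely, {1, 2, 4} is a clique of size 3, and the vertices of any clique must share a bag in every tree decomposition; so some bag has ≥ 3 vertices and tw(G) ≥ 2. The upper and lower bounds meet at 2, so that is the treewidth.

Treewidth 2.
One optimal decomposition is:
Bags: B1 = {1, 2, 6}  B2 = {1, 2, 7}  B3 = {1, 2, 5}  B4 = {1, 3, 7}  B5 = {1, 2, 4}
Tree: B1–B2, B2–B3, B2–B4, B3–B5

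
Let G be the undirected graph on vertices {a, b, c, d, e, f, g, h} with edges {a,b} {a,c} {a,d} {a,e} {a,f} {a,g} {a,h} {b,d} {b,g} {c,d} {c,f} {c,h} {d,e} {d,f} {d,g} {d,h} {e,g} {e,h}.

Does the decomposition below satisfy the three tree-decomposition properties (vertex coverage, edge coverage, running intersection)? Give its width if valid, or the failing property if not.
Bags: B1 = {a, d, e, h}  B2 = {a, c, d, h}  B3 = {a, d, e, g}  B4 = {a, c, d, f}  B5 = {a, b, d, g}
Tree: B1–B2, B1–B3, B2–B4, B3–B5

Yes; width 3.

Checking the three conditions: (i) the bags cover all of {a, b, c, d, e, f, g, h}; (ii) for each edge, some bag contains both endpoints; (iii) the bags containing any fixed vertex form a subtree. All hold, so the decomposition is valid with width 4 − 1 = 3.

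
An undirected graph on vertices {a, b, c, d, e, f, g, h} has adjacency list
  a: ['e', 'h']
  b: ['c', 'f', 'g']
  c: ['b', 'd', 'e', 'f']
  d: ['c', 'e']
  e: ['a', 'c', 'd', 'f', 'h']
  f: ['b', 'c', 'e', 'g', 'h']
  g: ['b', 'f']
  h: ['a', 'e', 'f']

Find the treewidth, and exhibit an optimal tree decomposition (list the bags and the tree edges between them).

Every bag has size at most 3, so the width is 3 − 1 = 2 and tw(G) ≤ 2. Conversely, {c, d, e} is a clique of size 3, and the vertices of any clique must share a bag in every tree decomposition; so some bag has ≥ 3 vertices and tw(G) ≥ 2. Therefore the treewidth is 2.

Treewidth 2.
One optimal decomposition is:
Bags: B1 = {b, c, f}  B2 = {c, e, f}  B3 = {e, f, h}  B4 = {a, e, h}  B5 = {c, d, e}  B6 = {b, f, g}
Tree: B1–B2, B2–B3, B3–B4, B2–B5, B1–B6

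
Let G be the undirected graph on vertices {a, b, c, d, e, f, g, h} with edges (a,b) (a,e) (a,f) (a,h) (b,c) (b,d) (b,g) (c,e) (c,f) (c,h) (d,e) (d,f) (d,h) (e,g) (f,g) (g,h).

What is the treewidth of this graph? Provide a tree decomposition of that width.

Treewidth 4.
One optimal decomposition is:
Bags: B1 = {b, d, e, f, h}  B2 = {b, e, f, g, h}  B3 = {a, b, e, f, h}  B4 = {b, c, e, f, h}
Tree: B1–B2, B2–B3, B3–B4

Every bag has size at most 5, so the width is 5 − 1 = 4 and tw(G) ≤ 4. For the lower bound: the 5 vertex sets {d,f}, {g,h}, {a,b}, {e}, {c} are disjoint, each induces a connected subgraph, and every pair is joined by at least one edge of G. Contracting each set to a single vertex therefore yields K_{5} as a minor, and since treewidth is minor-monotone, tw(G) ≥ tw(K_{5}) = 4. The upper and lower bounds meet at 4, so that is the treewidth.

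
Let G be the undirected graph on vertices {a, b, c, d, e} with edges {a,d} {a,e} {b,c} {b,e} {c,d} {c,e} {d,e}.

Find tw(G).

A width-2 tree decomposition is:
Bags: B1 = {c, d, e}  B2 = {b, c, e}  B3 = {a, d, e}
Tree: B1–B2, B1–B3
Every bag has size at most 3, so the width is 3 − 1 = 2 and tw(G) ≤ 2. For the lower bound, the 3 vertices {c, d, e} are pairwise adjacent, and any tree decomposition puts a clique entirely inside one bag — forcing width ≥ 2. Hence tw(G) = 2 exactly.

2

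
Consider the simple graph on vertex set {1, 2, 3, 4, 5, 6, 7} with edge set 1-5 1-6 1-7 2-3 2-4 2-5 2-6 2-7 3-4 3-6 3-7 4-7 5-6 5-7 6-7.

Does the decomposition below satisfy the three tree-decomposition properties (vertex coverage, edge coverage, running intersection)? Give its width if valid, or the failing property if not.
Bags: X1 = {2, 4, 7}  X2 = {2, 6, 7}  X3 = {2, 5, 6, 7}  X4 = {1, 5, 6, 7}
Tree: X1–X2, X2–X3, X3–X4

No — vertex 3 appears in no bag.

A tree decomposition must satisfy three properties: every vertex lies in some bag; for every edge, both endpoints lie together in some bag; and for every vertex, the bags containing it form a connected subtree. Here vertex 3 appears in no bag, so the decomposition is invalid.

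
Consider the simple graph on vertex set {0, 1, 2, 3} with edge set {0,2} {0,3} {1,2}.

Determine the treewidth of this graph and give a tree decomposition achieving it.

Each bag holds 2 vertices, so the decomposition has width 1, which upper-bounds the treewidth. Since G has at least one edge (e.g. 1–2), it is not an edgeless graph, so tw(G) ≥ 1. Therefore the treewidth is 1.

Treewidth 1.
Bags: B1 = {1, 2}  B2 = {0, 2}  B3 = {0, 3}
Tree: B1–B2, B2–B3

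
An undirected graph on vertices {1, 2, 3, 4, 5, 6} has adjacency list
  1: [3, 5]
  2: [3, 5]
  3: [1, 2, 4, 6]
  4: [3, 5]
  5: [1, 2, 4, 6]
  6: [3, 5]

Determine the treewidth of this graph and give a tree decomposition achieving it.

Treewidth 2.
One optimal decomposition is:
Bags: B1 = {3, 4, 5}  B2 = {2, 3, 5}  B3 = {3, 5, 6}  B4 = {1, 3, 5}
Tree: B1–B2, B2–B3, B3–B4

Each bag holds 3 vertices, so the decomposition has width 2, which upper-bounds the treewidth. For the lower bound, G contains the cycle 3–4–5–2–3, so G is not a forest; only forests have treewidth ≤ 1, hence tw(G) ≥ 2. Hence tw(G) = 2 exactly.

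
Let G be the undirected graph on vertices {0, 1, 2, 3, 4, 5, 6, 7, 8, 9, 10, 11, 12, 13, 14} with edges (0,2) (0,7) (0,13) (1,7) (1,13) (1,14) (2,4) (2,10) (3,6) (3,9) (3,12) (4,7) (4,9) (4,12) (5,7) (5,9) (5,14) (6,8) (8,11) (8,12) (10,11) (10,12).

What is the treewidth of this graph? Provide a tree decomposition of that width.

Treewidth 3.
One optimal decomposition is:
Bags: B1 = {0, 1, 13, 14}  B2 = {0, 1, 7, 14}  B3 = {0, 5, 7, 14}  B4 = {0, 2, 5, 7}  B5 = {2, 4, 5, 7}  B6 = {2, 4, 5, 9}  B7 = {2, 4, 9, 10}  B8 = {4, 9, 10, 12}  B9 = {3, 9, 10, 12}  B10 = {3, 10, 11, 12}  B11 = {3, 8, 11, 12}  B12 = {3, 6, 8, 11}
Tree: B1–B2, B2–B3, B3–B4, B4–B5, B5–B6, B6–B7, B7–B8, B8–B9, B9–B10, B10–B11, B11–B12

Every bag has size at most 4, so the width is 4 − 1 = 3 and tw(G) ≤ 3. For the lower bound: the 4 vertex sets {1,13,14}, {0}, {7}, {2,4,5,9} are disjoint, each induces a connected subgraph, and every pair is joined by at least one edge of G. Contracting each set to a single vertex therefore yields K_{4} as a minor, and since treewidth is minor-monotone, tw(G) ≥ tw(K_{4}) = 3. The upper and lower bounds meet at 3, so that is the treewidth.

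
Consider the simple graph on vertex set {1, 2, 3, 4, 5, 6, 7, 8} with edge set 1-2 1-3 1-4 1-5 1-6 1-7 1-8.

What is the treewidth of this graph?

1

A width-1 tree decomposition is:
Bags: B1 = {1, 6}  B2 = {1, 4}  B3 = {1, 8}  B4 = {1, 2}  B5 = {1, 3}  B6 = {1, 5}  B7 = {1, 7}
Tree: B1–B2, B2–B3, B1–B4, B2–B5, B3–B6, B5–B7
Each bag holds 2 vertices, so the decomposition has width 1, which upper-bounds the treewidth. Any graph with an edge has treewidth ≥ 1, and G has the edge 6–1. The upper and lower bounds meet at 1, so that is the treewidth.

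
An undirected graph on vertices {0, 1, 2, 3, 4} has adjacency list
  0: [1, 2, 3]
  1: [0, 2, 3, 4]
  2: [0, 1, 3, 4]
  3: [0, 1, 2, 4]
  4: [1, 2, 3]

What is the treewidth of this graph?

A width-3 tree decomposition is:
Bags: B1 = {1, 2, 3, 4}  B2 = {0, 1, 2, 3}
Tree: B1–B2
Every bag has size at most 4, so the width is 4 − 1 = 3 and tw(G) ≤ 3. For the lower bound, the 4 vertices {0, 1, 2, 3} are pairwise adjacent, and any tree decomposition puts a clique entirely inside one bag — forcing width ≥ 3. Hence tw(G) = 3 exactly.

3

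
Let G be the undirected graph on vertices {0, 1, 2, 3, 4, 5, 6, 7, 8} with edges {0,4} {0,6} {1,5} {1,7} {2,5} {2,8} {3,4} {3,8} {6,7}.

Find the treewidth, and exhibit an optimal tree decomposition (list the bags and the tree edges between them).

Treewidth 2.
One such decomposition:
Bags: B1 = {2, 3, 8}  B2 = {2, 3, 5}  B3 = {1, 3, 5}  B4 = {1, 3, 7}  B5 = {3, 6, 7}  B6 = {0, 3, 6}  B7 = {0, 3, 4}
Tree: B1–B2, B2–B3, B3–B4, B4–B5, B5–B6, B6–B7

Every bag has size at most 3, so the width is 3 − 1 = 2 and tw(G) ≤ 2. For the lower bound, G contains the cycle 3–8–2–5–1–7–6–0–4–3, so G is not a forest; only forests have treewidth ≤ 1, hence tw(G) ≥ 2. Combining the bounds, tw(G) = 2.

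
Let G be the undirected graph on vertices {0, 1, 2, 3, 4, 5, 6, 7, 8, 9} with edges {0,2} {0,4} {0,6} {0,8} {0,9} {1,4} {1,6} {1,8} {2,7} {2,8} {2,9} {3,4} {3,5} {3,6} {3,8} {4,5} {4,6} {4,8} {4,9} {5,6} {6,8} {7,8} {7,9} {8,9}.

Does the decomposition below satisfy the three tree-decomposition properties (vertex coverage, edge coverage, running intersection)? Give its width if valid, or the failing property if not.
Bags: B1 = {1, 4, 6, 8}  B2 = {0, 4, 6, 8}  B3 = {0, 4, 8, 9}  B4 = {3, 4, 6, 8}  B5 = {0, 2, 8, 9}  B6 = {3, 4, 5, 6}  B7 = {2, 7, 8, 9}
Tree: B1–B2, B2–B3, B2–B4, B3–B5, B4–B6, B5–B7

Yes; width 3.

Vertex coverage: the bags together contain {0, 1, 2, 3, 4, 5, 6, 7, 8, 9}, the full vertex set. Edge coverage: each edge of G has both endpoints in at least one bag. Running intersection: for every vertex, the bags containing it form a connected subtree. All three properties hold, so this is a valid tree decomposition of width max|bag| − 1 = 3, and hence tw(G) ≤ 3.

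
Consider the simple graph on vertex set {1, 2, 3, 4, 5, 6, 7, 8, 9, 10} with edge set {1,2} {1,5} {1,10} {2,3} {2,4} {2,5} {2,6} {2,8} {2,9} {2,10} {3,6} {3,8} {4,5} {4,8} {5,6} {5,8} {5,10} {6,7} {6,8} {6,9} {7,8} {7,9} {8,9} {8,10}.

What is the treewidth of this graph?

A width-3 tree decomposition is:
Bags: B1 = {2, 5, 6, 8}  B2 = {2, 5, 8, 10}  B3 = {2, 6, 8, 9}  B4 = {2, 3, 6, 8}  B5 = {6, 7, 8, 9}  B6 = {1, 2, 5, 10}  B7 = {2, 4, 5, 8}
Tree: B1–B2, B1–B3, B3–B4, B3–B5, B2–B6, B2–B7
Every bag has size at most 4, so the width is 4 − 1 = 3 and tw(G) ≤ 3. For the lower bound, the 4 vertices {2, 6, 8, 9} are pairwise adjacent, and any tree decomposition puts a clique entirely inside one bag — forcing width ≥ 3. The upper and lower bounds meet at 3, so that is the treewidth.

3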